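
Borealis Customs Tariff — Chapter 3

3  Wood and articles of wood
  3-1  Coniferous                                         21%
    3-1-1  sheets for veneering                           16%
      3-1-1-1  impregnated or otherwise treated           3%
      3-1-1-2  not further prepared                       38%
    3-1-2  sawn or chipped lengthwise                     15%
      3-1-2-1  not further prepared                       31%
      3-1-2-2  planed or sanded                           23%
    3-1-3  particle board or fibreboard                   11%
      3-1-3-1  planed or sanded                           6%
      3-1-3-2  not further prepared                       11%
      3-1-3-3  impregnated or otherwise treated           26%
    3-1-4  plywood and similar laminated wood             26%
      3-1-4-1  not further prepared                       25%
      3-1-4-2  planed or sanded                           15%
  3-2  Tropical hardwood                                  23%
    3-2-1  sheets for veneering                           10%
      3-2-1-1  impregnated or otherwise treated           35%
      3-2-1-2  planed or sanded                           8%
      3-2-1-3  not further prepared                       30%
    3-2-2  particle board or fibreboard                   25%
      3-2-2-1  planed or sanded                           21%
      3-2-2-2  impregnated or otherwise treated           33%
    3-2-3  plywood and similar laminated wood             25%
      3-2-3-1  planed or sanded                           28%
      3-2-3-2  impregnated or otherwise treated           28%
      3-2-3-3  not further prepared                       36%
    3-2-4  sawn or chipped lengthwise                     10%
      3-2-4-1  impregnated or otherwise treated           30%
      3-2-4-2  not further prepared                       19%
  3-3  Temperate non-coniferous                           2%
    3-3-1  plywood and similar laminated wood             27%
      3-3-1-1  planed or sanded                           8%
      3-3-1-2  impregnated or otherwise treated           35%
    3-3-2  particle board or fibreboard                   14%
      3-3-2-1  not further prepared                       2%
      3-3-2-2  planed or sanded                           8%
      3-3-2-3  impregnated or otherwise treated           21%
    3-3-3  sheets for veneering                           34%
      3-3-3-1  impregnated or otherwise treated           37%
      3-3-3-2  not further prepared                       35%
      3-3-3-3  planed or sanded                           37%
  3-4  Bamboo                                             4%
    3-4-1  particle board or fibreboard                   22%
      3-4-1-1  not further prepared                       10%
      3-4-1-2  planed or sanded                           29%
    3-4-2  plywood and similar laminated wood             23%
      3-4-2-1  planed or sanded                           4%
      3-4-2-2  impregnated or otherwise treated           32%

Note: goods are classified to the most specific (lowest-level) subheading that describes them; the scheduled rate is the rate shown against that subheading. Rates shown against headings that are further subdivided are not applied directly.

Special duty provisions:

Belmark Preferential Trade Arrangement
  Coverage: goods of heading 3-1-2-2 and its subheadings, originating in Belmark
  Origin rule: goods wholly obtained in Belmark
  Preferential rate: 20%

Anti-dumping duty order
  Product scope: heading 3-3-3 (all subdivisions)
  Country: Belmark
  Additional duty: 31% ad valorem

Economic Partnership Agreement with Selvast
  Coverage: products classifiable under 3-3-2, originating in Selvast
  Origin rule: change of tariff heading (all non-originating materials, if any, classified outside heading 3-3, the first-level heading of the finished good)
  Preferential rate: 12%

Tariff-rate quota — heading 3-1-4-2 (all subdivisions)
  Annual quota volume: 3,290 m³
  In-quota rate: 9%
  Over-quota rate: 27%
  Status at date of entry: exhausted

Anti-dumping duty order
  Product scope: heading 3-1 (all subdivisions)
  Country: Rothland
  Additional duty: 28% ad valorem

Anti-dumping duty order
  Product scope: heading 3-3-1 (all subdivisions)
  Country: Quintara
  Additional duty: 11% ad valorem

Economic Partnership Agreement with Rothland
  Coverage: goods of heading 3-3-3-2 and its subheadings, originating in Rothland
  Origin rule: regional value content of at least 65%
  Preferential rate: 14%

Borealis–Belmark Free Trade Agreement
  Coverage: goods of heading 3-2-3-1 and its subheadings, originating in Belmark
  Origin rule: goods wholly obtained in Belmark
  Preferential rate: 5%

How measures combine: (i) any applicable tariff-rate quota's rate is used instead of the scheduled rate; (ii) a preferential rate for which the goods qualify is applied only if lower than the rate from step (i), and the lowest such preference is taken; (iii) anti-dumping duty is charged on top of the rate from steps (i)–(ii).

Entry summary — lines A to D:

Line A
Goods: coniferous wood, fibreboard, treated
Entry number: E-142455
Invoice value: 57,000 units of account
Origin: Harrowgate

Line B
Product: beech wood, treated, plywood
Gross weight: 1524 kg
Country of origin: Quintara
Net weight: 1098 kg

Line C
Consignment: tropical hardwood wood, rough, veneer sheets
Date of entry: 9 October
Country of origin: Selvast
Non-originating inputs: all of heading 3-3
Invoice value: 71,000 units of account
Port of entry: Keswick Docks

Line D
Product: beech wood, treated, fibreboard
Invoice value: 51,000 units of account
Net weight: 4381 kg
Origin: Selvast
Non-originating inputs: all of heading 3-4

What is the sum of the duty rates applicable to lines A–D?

Line A: coniferous → 3-1; fibreboard → 3-1-3; treated → 3-1-3-3. Scheduled 26%. No special measure applies. → 26%.
Line B: beech → 3-3; plywood → 3-3-1; treated → 3-3-1-2. Scheduled 35%. anti-dumping (Quintara, 3-3-1): +11%; total 35% + 11% = 46%. → 46%.
Line C: tropical hardwood → 3-2; veneer sheets → 3-2-1; rough → 3-2-1-3. Scheduled 30%. Selvast agreement on 3-3-2: 3-2-1-3 not covered. → 30%.
Line D: beech → 3-3; fibreboard → 3-3-2; treated → 3-3-2-3. Scheduled 21%. Selvast agreement on 3-3-2: CTH met → 12% available; preferential 12%. → 12%.
Sum: 26% + 46% + 30% + 12% = 114%.

114%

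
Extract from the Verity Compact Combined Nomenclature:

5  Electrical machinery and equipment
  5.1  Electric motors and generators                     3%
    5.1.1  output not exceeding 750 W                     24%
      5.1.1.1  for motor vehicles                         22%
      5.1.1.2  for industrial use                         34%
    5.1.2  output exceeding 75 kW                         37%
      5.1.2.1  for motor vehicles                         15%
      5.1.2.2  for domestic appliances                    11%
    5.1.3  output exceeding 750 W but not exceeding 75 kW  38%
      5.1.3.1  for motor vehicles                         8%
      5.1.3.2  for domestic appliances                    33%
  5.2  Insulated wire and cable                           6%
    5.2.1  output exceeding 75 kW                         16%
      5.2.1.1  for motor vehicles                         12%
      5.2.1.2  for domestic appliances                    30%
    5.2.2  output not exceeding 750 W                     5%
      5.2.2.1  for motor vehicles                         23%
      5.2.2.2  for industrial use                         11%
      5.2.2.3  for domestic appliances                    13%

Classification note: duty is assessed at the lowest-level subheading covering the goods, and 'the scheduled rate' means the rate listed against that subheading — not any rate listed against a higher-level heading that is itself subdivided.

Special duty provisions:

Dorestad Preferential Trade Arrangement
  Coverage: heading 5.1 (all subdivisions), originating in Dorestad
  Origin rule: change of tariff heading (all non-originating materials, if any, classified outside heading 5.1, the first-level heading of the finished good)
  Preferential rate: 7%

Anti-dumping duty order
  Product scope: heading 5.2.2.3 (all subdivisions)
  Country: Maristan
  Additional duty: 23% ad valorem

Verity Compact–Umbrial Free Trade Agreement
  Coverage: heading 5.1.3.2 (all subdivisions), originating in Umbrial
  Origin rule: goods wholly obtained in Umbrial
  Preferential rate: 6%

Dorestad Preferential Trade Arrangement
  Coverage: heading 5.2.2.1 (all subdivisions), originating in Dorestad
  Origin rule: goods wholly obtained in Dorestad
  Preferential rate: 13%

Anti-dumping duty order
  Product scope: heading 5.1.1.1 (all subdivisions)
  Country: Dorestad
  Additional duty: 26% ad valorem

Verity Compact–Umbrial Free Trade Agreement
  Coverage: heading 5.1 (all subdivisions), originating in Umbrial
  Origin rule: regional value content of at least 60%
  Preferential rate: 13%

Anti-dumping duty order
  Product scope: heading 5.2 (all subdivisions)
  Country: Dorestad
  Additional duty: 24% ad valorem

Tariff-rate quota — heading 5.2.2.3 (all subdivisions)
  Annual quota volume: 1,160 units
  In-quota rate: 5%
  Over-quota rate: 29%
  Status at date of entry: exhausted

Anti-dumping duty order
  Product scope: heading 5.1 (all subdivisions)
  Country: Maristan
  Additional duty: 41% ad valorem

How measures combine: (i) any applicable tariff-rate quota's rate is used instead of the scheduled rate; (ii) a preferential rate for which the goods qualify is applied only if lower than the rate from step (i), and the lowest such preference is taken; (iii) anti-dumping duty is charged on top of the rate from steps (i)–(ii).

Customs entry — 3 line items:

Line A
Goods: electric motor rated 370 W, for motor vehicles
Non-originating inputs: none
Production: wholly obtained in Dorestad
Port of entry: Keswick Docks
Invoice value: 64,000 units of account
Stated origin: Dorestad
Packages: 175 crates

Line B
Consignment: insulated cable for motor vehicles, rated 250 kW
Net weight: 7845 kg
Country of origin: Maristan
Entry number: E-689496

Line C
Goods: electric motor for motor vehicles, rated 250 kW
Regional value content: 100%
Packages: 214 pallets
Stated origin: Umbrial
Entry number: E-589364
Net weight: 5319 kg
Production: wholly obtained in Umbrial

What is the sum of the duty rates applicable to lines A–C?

58%

Line A: electric motor → 5.1; rated 370 W → 5.1.1; for motor vehicles → 5.1.1.1. Scheduled 22%. Dorestad agreement on 5.1: CTH met → 7% available; Dorestad agreement on 5.2.2.1: 5.1.1.1 not covered; preferential 7%; anti-dumping (Dorestad, 5.1.1.1): +26%; total 7% + 26% = 33%. → 33%.
Line B: insulated cable → 5.2; rated 250 kW → 5.2.1; for motor vehicles → 5.2.1.1. Scheduled 12%. No special measure applies. → 12%.
Line C: electric motor → 5.1; rated 250 kW → 5.1.2; for motor vehicles → 5.1.2.1. Scheduled 15%. Umbrial agreement on 5.1.3.2: 5.1.2.1 not covered; Umbrial agreement on 5.1: RVC ≥ 60% → 13% available; preferential 13%. → 13%.
Sum: 33% + 12% + 13% = 58%.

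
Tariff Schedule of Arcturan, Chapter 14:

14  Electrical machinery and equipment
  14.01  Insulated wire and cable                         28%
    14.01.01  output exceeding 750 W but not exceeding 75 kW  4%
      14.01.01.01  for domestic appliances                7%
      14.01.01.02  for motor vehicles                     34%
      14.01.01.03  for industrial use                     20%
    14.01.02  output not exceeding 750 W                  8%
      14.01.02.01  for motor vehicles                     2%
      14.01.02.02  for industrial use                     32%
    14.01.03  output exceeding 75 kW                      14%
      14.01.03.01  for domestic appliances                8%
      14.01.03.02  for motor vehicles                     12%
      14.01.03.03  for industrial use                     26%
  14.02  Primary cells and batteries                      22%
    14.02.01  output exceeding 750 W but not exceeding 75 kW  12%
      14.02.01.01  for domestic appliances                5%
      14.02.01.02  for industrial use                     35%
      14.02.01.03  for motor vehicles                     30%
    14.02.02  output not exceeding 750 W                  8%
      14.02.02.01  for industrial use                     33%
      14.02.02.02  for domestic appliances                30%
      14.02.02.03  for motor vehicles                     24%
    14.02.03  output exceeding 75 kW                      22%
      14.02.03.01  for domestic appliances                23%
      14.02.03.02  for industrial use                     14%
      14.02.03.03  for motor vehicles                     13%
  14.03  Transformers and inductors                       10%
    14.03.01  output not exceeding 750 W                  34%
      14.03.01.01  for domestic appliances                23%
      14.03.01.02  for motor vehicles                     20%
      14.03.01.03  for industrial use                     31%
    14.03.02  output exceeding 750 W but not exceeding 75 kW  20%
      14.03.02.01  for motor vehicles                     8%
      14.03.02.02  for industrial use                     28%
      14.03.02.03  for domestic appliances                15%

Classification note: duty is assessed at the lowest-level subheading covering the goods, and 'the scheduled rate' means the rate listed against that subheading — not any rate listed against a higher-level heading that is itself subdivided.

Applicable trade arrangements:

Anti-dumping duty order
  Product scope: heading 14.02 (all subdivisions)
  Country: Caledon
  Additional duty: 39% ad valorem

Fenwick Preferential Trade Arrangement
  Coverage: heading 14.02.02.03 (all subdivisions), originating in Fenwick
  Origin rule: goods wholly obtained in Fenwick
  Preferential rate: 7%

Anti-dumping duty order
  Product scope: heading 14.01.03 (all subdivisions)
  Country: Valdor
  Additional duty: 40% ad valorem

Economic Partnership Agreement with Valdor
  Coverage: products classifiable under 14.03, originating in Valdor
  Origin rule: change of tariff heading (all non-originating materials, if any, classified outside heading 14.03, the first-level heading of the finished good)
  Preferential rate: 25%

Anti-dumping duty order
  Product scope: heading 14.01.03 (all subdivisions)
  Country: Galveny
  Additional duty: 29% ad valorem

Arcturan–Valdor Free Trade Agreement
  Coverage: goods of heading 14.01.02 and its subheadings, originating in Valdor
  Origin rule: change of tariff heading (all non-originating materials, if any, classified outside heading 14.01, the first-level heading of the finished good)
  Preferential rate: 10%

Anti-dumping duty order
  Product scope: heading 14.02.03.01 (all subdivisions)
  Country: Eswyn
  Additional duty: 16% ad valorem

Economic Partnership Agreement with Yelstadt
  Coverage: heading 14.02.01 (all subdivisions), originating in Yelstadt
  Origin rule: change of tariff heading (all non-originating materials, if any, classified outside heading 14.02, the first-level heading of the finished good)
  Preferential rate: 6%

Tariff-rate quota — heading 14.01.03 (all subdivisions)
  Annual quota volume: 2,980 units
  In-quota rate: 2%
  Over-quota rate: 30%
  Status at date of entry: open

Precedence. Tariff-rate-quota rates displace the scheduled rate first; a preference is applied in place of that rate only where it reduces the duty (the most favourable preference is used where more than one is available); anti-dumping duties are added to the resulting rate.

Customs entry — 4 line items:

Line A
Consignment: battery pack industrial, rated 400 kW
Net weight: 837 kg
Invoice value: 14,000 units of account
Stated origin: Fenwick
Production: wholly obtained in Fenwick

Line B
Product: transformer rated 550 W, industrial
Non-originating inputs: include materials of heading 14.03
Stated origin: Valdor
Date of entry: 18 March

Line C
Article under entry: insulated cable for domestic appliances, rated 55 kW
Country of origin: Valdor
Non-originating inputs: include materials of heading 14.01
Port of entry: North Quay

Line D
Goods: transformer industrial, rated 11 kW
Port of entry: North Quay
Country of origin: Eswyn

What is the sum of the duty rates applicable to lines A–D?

80%

Line A: battery pack → 14.02; rated 400 kW → 14.02.03; industrial → 14.02.03.02. Scheduled 14%. Fenwick agreement on 14.02.02.03: 14.02.03.02 not covered. → 14%.
Line B: transformer → 14.03; rated 550 W → 14.03.01; industrial → 14.03.01.03. Scheduled 31%. Valdor agreement on 14.03: CTH not met; Valdor agreement on 14.01.02: 14.03.01.03 not covered. → 31%.
Line C: insulated cable → 14.01; rated 55 kW → 14.01.01; for domestic appliances → 14.01.01.01. Scheduled 7%. Valdor agreement on 14.03: 14.01.01.01 not covered; Valdor agreement on 14.01.02: 14.01.01.01 not covered. → 7%.
Line D: transformer → 14.03; rated 11 kW → 14.03.02; industrial → 14.03.02.02. Scheduled 28%. No special measure applies. → 28%.
Sum: 14% + 31% + 7% + 28% = 80%.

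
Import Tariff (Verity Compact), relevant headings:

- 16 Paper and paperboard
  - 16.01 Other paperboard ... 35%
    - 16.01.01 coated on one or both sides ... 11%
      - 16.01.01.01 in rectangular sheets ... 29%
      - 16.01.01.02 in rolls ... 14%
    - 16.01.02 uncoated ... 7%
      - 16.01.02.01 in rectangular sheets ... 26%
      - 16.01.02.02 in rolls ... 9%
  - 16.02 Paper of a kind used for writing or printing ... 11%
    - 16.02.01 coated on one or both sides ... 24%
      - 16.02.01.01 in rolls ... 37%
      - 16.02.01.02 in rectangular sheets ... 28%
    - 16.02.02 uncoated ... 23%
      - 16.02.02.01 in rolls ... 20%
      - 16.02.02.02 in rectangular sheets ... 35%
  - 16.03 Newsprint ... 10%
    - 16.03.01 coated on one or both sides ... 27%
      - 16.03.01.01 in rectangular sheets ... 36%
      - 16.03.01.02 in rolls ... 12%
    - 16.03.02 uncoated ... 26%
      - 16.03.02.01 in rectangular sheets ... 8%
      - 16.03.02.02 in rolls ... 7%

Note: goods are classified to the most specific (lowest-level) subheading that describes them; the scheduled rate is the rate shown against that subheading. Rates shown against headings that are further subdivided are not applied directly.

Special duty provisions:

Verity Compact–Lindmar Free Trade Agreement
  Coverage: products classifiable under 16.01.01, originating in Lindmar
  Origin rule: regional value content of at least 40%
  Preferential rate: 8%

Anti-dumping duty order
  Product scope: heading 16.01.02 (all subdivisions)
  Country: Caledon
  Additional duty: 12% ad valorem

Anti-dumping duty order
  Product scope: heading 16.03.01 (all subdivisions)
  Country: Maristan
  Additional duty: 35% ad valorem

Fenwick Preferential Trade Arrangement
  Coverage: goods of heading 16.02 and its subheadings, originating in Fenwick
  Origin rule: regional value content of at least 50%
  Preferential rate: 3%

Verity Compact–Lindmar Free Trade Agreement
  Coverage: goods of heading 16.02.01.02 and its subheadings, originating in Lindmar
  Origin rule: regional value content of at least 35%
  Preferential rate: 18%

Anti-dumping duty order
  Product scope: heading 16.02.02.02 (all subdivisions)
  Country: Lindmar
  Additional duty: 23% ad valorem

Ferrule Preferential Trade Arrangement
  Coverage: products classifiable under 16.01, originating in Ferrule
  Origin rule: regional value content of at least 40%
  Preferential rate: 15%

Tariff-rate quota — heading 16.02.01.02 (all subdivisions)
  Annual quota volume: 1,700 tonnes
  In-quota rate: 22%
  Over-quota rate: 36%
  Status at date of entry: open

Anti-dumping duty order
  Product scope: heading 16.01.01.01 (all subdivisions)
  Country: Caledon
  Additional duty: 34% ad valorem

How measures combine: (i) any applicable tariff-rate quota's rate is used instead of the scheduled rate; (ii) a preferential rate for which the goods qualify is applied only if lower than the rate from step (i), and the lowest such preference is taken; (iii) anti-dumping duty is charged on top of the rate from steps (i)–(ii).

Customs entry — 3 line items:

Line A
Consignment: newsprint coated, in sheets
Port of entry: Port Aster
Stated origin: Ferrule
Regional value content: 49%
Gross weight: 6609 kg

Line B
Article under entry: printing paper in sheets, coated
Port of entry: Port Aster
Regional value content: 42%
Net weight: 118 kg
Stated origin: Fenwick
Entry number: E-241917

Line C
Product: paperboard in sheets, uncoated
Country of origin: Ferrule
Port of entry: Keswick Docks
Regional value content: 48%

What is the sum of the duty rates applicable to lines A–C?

73%

Line A: newsprint → 16.03; coated → 16.03.01; in sheets → 16.03.01.01. Scheduled 36%. Ferrule agreement on 16.01: 16.03.01.01 not covered. → 36%.
Line B: printing paper → 16.02; coated → 16.02.01; in sheets → 16.02.01.02. Scheduled 28%. quota on 16.02.01.02 open → in-quota 22%; Fenwick agreement on 16.02: RVC < 50%. → 22%.
Line C: paperboard → 16.01; uncoated → 16.01.02; in sheets → 16.01.02.01. Scheduled 26%. Ferrule agreement on 16.01: RVC ≥ 40% → 15% available; preferential 15%. → 15%.
Sum: 36% + 22% + 15% = 73%.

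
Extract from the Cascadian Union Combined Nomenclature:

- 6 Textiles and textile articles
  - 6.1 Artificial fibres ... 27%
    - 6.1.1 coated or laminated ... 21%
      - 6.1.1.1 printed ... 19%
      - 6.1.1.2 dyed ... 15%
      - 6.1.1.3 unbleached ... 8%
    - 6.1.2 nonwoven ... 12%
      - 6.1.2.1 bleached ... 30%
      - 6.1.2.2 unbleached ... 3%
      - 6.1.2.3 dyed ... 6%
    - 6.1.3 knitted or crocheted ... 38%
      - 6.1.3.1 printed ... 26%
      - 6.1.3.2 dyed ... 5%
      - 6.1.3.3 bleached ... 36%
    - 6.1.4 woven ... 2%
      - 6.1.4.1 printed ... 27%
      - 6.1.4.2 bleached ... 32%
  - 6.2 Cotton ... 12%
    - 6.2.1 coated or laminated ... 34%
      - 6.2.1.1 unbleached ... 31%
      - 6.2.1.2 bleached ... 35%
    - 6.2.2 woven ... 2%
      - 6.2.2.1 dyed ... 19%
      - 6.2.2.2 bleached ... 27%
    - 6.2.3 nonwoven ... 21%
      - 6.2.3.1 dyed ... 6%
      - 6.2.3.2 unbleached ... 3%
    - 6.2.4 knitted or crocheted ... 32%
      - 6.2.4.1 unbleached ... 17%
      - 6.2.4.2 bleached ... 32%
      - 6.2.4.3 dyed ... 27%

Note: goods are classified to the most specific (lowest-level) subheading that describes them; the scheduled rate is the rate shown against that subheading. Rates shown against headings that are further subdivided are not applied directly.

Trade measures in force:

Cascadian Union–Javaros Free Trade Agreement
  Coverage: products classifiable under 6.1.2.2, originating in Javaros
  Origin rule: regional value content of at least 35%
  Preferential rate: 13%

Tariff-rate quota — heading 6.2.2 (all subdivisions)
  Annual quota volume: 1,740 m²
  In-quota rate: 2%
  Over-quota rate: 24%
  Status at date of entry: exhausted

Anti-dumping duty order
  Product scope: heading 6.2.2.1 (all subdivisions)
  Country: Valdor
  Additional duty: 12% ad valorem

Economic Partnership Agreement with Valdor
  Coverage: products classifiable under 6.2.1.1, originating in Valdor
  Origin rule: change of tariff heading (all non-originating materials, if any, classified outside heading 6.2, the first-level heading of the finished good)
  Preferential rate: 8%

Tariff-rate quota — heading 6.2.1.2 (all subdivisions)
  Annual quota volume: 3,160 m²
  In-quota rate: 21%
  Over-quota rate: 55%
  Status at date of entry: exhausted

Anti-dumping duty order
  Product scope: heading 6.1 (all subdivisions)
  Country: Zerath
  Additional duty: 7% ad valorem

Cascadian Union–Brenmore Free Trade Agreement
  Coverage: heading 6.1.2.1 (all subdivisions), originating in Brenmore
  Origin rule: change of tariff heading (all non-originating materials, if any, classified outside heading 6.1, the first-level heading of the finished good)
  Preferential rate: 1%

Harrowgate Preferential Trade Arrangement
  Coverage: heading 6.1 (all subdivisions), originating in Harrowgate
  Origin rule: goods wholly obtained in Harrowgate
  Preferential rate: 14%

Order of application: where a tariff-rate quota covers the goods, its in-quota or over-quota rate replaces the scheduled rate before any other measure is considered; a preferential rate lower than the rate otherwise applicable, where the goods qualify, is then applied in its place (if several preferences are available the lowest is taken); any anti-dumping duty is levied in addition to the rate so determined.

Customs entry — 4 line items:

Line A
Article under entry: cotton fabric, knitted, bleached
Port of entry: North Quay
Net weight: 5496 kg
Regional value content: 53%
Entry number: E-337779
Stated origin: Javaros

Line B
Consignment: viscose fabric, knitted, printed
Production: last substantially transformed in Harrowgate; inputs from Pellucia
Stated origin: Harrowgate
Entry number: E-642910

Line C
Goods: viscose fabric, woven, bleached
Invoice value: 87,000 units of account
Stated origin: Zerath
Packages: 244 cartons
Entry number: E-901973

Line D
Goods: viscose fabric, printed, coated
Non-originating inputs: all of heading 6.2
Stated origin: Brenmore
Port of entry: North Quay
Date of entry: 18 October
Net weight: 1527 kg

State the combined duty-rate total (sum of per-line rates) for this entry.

Line A: cotton → 6.2; knitted → 6.2.4; bleached → 6.2.4.2. Scheduled 32%. Javaros agreement on 6.1.2.2: 6.2.4.2 not covered. → 32%.
Line B: viscose → 6.1; knitted → 6.1.3; printed → 6.1.3.1. Scheduled 26%. Harrowgate agreement on 6.1: not wholly obtained. → 26%.
Line C: viscose → 6.1; woven → 6.1.4; bleached → 6.1.4.2. Scheduled 32%. anti-dumping (Zerath, 6.1): +7%; total 32% + 7% = 39%. → 39%.
Line D: viscose → 6.1; coated → 6.1.1; printed → 6.1.1.1. Scheduled 19%. Brenmore agreement on 6.1.2.1: 6.1.1.1 not covered. → 19%.
Sum: 32% + 26% + 39% + 19% = 116%.

116%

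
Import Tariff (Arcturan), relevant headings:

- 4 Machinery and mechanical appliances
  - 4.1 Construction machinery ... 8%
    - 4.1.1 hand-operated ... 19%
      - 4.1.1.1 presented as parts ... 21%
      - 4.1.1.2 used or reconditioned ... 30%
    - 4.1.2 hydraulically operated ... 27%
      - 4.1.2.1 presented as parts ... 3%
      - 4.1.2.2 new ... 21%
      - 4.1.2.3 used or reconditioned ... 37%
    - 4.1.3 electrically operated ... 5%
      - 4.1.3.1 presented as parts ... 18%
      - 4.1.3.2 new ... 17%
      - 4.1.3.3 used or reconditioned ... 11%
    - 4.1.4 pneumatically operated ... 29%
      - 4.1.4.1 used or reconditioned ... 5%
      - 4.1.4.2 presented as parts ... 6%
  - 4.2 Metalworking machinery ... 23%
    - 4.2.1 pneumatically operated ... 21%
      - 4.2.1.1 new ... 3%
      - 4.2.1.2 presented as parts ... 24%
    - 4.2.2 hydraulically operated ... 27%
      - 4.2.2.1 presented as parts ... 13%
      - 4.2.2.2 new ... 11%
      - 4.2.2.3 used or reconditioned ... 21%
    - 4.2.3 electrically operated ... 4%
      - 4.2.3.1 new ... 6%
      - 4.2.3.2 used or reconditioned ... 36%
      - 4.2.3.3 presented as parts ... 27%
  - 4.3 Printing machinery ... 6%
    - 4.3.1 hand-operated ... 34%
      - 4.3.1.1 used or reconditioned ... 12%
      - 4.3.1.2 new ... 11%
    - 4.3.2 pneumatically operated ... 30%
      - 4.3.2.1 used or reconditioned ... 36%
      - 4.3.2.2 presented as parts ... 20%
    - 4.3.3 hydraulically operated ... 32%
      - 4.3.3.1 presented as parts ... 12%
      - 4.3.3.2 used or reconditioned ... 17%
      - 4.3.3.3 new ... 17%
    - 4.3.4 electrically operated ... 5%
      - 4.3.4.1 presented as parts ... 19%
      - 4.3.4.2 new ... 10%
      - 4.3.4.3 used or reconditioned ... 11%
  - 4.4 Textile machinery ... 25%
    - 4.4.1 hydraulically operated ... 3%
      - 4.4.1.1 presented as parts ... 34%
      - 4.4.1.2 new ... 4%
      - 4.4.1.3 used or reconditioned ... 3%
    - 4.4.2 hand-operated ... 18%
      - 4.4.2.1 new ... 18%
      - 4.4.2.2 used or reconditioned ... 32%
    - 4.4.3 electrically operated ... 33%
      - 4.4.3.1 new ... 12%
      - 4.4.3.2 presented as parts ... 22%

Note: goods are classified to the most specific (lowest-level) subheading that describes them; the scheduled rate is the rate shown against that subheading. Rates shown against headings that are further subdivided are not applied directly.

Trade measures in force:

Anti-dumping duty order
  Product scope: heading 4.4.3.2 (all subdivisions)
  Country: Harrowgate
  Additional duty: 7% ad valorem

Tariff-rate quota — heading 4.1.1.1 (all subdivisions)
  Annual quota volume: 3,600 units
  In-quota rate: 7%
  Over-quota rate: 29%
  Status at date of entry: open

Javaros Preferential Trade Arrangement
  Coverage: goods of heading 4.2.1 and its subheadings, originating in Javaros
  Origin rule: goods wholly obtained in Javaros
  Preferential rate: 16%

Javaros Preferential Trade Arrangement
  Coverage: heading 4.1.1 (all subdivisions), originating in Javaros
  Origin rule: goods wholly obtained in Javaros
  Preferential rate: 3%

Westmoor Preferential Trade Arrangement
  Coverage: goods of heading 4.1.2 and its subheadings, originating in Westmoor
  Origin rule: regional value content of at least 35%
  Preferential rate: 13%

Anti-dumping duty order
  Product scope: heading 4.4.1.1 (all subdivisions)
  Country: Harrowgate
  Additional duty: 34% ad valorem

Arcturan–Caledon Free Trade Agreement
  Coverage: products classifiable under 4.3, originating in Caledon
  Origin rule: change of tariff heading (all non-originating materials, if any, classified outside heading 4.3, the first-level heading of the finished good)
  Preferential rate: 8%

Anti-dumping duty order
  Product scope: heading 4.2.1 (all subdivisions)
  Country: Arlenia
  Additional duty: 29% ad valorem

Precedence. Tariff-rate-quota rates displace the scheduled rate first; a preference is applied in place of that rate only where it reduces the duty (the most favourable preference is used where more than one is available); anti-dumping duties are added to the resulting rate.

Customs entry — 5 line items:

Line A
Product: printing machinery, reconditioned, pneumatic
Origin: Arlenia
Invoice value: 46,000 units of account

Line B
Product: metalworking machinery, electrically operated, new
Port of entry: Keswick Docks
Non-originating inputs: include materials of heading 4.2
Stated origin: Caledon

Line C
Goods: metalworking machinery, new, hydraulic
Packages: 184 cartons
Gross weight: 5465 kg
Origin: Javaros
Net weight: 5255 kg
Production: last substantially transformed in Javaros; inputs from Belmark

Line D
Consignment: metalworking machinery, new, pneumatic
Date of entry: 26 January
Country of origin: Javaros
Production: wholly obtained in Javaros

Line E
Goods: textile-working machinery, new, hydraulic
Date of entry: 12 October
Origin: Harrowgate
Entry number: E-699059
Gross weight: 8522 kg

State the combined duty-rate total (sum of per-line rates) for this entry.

60%

Line A: printing → 4.3; pneumatic → 4.3.2; reconditioned → 4.3.2.1. Scheduled 36%. No special measure applies. → 36%.
Line B: metalworking → 4.2; electrically operated → 4.2.3; new → 4.2.3.1. Scheduled 6%. Caledon agreement on 4.3: 4.2.3.1 not covered. → 6%.
Line C: metalworking → 4.2; hydraulic → 4.2.2; new → 4.2.2.2. Scheduled 11%. Javaros agreement on 4.2.1: 4.2.2.2 not covered; Javaros agreement on 4.1.1: 4.2.2.2 not covered. → 11%.
Line D: metalworking → 4.2; pneumatic → 4.2.1; new → 4.2.1.1. Scheduled 3%. Javaros agreement on 4.2.1: wholly obtained → 16% available; Javaros agreement on 4.1.1: 4.2.1.1 not covered; preference 16% not lower than 3% → no reduction. → 3%.
Line E: textile-working → 4.4; hydraulic → 4.4.1; new → 4.4.1.2. Scheduled 4%. No special measure applies. → 4%.
Sum: 36% + 6% + 11% + 3% + 4% = 60%.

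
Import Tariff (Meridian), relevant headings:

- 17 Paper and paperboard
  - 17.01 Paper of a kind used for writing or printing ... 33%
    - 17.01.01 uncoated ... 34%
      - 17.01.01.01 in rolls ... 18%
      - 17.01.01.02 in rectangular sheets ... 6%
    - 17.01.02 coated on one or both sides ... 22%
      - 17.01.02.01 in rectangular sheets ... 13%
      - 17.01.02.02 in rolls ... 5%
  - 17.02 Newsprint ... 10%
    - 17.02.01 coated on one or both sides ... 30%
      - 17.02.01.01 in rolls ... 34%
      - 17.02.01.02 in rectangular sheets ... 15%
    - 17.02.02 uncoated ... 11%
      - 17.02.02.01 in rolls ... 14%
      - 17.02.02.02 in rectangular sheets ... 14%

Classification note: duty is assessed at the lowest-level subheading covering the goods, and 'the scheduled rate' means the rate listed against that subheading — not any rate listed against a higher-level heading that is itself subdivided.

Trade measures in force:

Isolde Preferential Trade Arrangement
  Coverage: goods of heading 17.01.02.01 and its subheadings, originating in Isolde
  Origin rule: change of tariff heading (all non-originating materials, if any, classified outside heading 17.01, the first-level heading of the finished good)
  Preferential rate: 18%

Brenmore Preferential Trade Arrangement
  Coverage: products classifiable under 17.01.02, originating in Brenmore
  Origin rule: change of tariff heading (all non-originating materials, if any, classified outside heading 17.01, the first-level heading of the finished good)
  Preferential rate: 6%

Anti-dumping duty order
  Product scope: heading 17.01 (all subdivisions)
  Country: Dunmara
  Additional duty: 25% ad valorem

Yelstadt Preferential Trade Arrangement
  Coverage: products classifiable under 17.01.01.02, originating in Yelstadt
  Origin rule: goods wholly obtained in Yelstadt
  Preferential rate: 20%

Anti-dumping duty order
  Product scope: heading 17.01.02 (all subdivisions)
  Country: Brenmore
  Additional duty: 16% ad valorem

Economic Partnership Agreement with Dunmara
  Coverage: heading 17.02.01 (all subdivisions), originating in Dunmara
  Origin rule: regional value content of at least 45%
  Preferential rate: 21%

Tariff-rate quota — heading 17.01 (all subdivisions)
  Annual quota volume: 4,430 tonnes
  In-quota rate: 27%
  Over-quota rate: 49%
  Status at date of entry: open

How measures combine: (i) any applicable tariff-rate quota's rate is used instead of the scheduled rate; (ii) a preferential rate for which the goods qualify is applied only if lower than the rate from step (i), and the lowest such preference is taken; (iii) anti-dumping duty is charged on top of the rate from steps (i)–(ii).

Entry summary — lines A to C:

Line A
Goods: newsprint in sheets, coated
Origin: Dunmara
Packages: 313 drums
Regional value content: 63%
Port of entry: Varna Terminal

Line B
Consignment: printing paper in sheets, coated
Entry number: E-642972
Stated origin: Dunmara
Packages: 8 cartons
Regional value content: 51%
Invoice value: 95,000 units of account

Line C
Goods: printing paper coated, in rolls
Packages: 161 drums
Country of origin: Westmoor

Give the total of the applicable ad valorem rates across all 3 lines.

Line A: newsprint → 17.02; coated → 17.02.01; in sheets → 17.02.01.02. Scheduled 15%. Dunmara agreement on 17.02.01: RVC ≥ 45% → 21% available; preference 21% not lower than 15% → no reduction. → 15%.
Line B: printing paper → 17.01; coated → 17.01.02; in sheets → 17.01.02.01. Scheduled 13%. quota on 17.01 open → in-quota 27%; Dunmara agreement on 17.02.01: 17.01.02.01 not covered; anti-dumping (Dunmara, 17.01): +25%; total 27% + 25% = 52%. → 52%.
Line C: printing paper → 17.01; coated → 17.01.02; in rolls → 17.01.02.02. Scheduled 5%. quota on 17.01 open → in-quota 27%. → 27%.
Sum: 15% + 52% + 27% = 94%.

94%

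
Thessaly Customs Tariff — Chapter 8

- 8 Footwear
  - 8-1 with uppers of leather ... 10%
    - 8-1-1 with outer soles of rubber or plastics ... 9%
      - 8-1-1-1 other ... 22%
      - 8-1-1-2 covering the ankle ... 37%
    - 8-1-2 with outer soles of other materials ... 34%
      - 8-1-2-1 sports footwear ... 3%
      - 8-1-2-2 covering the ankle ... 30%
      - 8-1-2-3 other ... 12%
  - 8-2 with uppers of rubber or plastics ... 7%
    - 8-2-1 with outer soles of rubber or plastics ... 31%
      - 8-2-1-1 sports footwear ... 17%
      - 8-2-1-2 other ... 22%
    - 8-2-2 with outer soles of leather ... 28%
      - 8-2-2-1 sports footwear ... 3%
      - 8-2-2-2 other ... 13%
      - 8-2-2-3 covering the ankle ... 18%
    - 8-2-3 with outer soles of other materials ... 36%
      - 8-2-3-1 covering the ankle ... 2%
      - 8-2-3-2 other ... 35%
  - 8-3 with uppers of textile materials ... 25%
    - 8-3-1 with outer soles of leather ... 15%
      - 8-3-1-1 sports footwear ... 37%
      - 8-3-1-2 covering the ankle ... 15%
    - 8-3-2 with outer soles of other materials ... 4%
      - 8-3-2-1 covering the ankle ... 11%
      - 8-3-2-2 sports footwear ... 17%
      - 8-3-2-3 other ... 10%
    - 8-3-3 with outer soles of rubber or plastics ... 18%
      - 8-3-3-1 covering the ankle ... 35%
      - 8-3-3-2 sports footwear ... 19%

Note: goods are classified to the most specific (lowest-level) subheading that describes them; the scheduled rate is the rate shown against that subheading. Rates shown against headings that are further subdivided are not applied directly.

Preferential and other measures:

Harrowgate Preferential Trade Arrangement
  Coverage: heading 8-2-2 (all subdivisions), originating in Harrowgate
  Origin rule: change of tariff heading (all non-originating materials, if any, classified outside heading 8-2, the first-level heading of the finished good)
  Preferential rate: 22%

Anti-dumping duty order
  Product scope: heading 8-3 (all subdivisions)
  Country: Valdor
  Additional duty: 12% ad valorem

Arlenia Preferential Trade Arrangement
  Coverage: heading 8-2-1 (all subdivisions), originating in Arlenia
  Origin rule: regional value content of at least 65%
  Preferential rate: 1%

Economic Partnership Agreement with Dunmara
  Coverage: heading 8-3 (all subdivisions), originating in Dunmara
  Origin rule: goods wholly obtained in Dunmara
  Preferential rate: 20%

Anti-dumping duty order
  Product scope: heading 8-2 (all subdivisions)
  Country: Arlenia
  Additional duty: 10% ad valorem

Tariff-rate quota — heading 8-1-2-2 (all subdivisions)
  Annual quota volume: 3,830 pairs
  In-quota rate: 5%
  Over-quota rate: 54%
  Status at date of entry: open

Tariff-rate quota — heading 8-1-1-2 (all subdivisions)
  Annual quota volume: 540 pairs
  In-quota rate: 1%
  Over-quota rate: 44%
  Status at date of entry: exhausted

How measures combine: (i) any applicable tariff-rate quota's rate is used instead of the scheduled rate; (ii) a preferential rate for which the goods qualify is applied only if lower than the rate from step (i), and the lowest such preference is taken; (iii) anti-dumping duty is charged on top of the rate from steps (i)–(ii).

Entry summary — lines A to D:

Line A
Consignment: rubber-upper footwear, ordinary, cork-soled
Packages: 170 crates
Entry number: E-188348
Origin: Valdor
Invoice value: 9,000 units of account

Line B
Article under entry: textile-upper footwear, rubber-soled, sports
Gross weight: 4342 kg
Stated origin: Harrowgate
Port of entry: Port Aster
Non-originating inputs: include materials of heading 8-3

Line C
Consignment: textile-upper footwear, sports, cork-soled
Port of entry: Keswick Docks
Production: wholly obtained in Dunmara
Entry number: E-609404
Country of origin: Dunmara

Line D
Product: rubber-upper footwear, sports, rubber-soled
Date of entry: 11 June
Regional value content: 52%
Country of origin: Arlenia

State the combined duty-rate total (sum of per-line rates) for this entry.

98%

Line A: rubber-upper → 8-2; cork-soled → 8-2-3; ordinary → 8-2-3-2. Scheduled 35%. No special measure applies. → 35%.
Line B: textile-upper → 8-3; rubber-soled → 8-3-3; sports → 8-3-3-2. Scheduled 19%. Harrowgate agreement on 8-2-2: 8-3-3-2 not covered. → 19%.
Line C: textile-upper → 8-3; cork-soled → 8-3-2; sports → 8-3-2-2. Scheduled 17%. Dunmara agreement on 8-3: wholly obtained → 20% available; preference 20% not lower than 17% → no reduction. → 17%.
Line D: rubber-upper → 8-2; rubber-soled → 8-2-1; sports → 8-2-1-1. Scheduled 17%. Arlenia agreement on 8-2-1: RVC < 65%; anti-dumping (Arlenia, 8-2): +10%; total 17% + 10% = 27%. → 27%.
Sum: 35% + 19% + 17% + 27% = 98%.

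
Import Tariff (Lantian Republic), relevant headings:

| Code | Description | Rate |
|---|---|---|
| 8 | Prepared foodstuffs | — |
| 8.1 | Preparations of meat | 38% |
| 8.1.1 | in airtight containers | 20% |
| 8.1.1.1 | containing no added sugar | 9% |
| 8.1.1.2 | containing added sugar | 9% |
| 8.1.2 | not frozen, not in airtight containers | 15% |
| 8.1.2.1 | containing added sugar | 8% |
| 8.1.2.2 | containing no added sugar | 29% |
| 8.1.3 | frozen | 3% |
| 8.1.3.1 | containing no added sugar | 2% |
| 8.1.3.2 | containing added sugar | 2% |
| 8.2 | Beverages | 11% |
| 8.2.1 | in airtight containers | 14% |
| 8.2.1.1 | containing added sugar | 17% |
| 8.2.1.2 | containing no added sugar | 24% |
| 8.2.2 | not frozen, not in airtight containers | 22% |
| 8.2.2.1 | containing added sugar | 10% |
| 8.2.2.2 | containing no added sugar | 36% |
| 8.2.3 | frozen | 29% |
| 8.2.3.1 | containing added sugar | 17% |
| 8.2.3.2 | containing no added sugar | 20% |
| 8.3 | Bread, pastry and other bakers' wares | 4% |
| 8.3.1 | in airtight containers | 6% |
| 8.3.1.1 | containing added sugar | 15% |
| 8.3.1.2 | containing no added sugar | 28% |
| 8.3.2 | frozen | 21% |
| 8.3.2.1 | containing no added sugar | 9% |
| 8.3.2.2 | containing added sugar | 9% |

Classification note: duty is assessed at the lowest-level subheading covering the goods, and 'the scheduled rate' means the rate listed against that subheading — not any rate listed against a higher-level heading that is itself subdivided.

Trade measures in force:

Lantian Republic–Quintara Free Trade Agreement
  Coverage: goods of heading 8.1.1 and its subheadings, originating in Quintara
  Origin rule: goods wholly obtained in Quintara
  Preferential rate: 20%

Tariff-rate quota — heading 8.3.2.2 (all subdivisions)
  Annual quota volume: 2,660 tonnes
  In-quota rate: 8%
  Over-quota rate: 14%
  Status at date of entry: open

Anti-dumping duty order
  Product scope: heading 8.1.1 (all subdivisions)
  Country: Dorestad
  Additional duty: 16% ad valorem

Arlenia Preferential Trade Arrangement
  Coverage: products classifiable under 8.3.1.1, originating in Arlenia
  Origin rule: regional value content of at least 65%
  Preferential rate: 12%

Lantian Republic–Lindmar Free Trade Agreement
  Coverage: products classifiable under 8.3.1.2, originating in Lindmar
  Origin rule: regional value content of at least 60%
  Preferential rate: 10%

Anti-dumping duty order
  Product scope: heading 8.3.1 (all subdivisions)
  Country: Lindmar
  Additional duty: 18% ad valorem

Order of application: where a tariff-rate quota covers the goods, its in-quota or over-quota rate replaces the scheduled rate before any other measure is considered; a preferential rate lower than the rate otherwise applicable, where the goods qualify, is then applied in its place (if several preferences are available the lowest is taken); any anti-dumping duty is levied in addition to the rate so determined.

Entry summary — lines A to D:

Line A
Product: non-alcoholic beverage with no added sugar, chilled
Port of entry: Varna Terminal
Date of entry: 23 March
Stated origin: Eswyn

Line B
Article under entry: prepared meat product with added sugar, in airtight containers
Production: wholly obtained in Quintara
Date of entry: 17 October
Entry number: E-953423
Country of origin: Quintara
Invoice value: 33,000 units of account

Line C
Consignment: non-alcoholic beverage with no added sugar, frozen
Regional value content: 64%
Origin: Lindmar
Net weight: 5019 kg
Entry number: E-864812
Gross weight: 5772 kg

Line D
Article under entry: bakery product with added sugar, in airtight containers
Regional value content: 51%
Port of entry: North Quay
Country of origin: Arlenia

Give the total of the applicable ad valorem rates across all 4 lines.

Line A: non-alcoholic beverage → 8.2; chilled → 8.2.2; with no added sugar → 8.2.2.2. Scheduled 36%. No special measure applies. → 36%.
Line B: prepared meat product → 8.1; in airtight containers → 8.1.1; with added sugar → 8.1.1.2. Scheduled 9%. Quintara agreement on 8.1.1: wholly obtained → 20% available; preference 20% not lower than 9% → no reduction. → 9%.
Line C: non-alcoholic beverage → 8.2; frozen → 8.2.3; with no added sugar → 8.2.3.2. Scheduled 20%. Lindmar agreement on 8.3.1.2: 8.2.3.2 not covered. → 20%.
Line D: bakery product → 8.3; in airtight containers → 8.3.1; with added sugar → 8.3.1.1. Scheduled 15%. Arlenia agreement on 8.3.1.1: RVC < 65%. → 15%.
Sum: 36% + 9% + 20% + 15% = 80%.

80%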